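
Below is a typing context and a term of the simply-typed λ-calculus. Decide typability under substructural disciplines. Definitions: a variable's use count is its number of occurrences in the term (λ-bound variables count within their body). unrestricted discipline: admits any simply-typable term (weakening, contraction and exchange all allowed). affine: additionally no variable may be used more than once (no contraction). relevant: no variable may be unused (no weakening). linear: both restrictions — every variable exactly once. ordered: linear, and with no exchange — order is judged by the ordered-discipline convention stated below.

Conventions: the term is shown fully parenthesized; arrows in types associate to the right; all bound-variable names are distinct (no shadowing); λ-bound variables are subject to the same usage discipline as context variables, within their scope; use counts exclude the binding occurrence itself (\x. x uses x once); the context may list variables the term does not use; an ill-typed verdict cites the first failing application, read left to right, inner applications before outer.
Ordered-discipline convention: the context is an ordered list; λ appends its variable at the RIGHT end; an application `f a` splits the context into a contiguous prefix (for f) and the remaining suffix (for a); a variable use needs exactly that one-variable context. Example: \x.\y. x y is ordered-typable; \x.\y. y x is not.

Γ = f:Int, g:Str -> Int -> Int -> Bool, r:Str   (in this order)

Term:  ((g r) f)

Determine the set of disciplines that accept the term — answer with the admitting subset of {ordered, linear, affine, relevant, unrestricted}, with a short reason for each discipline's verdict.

accepted by: linear, affine, relevant, unrestricted
use counts: f: 1×, g: 1×, r: 1×
left-to-right use order: g, r, f
typing: ✓ — Int -> Bool
ordered ✗ (no ordered split (uses run g, r, f))
linear ✓ (exactly-once usage across f, g, r)
affine ✓ (f, g, r: no repeats, contraction unneeded)
relevant ✓ (every one of f, g, r appears)
unrestricted ✓ (typability at Int -> Bool is all that's needed)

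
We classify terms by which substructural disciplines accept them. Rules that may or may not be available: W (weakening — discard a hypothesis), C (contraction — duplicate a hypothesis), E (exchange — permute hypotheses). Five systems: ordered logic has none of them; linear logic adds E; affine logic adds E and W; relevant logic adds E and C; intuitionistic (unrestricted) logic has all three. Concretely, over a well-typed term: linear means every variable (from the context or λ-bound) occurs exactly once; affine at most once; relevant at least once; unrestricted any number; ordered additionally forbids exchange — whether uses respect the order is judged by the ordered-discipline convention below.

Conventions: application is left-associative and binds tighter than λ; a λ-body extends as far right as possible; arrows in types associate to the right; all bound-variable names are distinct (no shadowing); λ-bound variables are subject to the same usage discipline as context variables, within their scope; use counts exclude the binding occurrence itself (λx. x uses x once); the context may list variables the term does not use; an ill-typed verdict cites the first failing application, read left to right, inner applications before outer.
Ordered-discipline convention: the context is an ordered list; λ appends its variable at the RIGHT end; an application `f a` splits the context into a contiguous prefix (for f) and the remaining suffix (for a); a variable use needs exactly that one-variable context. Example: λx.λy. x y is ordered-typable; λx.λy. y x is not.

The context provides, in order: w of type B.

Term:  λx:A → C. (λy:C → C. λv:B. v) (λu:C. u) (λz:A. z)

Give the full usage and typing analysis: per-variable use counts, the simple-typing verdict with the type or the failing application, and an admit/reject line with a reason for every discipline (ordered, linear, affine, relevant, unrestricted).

counts: w: 0×, x (bound): 0×, y (bound): 0×, v (bound): 1×, u (bound): 1×, z (bound): 1×
use order (left to right): v, u, z
typing: ill-typed: argument of type A → A where B is required
ordered: ✗, fails simple typing
linear: ✗, a type mismatch blocks all five
affine: ✗, the type mismatch rejects it
relevant: ✗, not simply typable
unrestricted: ✗, fails simple typing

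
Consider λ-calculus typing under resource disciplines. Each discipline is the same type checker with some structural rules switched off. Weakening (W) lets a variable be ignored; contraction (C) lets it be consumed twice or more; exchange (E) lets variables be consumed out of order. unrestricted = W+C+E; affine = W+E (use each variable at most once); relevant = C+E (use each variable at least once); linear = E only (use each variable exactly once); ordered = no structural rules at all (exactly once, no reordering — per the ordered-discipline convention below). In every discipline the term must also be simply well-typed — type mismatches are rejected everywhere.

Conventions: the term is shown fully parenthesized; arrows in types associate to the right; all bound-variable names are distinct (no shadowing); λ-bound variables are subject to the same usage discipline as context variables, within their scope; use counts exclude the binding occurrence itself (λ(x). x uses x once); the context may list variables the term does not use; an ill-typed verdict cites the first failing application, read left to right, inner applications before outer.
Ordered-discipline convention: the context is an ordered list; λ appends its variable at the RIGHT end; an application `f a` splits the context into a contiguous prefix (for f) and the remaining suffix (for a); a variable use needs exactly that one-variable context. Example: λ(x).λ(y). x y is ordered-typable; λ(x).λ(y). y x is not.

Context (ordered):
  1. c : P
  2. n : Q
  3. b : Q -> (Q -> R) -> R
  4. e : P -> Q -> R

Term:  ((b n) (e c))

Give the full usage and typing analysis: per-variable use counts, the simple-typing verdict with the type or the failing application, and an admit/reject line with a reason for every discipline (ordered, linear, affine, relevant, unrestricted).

use counts: c=1, n=1, b=1, e=1
uses in reading order: b, n, e, c
typing: well-typed at R
ordered: ✗, no contiguous prefix/suffix split fits b, n, e, c
linear: ✓, single use per variable (c, n, b, e)
affine: ✓, c, n, b, e: no repeats, contraction unneeded
relevant: ✓, c, n, b, e: all used, weakening unneeded
unrestricted: ✓, typability at R is all that's needed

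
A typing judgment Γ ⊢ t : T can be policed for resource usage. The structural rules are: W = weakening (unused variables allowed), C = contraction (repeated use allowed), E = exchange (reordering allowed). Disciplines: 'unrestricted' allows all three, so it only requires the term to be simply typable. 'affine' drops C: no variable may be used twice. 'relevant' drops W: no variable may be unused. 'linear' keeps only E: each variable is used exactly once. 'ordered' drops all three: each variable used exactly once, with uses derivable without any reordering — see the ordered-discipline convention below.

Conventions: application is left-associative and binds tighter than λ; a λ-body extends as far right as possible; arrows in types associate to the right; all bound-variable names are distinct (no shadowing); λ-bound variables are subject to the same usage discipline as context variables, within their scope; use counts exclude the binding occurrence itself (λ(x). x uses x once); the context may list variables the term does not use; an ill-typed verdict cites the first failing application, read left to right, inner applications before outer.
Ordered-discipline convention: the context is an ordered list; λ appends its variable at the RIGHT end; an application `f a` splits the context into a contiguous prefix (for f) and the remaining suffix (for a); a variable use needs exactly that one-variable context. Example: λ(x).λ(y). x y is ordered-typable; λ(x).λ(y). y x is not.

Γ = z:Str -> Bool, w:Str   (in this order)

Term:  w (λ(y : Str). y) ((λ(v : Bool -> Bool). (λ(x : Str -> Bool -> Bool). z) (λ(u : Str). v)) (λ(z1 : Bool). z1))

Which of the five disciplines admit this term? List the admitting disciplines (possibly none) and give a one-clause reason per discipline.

accepted by: none
usage: z=1; w=1; y (λ-bound)=1; v (λ-bound)=1; x (λ-bound)=0; u (λ-bound)=0; z1 (λ-bound)=1
uses in reading order: w, y, z, v, z1
typing: ill-typed: can't apply a value of type Str
ordered ✗ (a type mismatch blocks all five)
linear ✗ (the type mismatch rejects it)
affine ✗ (not simply typable)
relevant ✗ (fails simple typing)
unrestricted ✗ (a type mismatch blocks all five)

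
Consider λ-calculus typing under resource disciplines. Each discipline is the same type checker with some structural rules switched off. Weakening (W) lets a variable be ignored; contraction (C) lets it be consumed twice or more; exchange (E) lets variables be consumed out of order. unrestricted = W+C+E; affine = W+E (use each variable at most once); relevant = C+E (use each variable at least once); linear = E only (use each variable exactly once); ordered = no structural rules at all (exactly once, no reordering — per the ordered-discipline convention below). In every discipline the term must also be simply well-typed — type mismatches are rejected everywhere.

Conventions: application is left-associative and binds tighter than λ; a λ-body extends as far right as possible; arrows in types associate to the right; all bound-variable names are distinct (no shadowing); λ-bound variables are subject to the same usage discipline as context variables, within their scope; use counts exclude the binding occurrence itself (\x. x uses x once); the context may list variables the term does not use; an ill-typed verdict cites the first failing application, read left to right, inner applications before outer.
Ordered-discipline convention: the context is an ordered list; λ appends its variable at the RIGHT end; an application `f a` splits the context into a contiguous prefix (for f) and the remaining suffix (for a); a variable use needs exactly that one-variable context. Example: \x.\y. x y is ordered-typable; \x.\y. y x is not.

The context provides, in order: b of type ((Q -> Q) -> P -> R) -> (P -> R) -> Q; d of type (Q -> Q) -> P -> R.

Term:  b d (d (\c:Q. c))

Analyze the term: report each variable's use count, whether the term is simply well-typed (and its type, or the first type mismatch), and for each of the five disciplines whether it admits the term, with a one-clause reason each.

use counts: b: 1×; d: 2×; c (λ-bound): 1×
uses in reading order: b, d, d, c
typing: the term checks, with type Q
ordered: ✗, uses contraction: d ×2
linear: ✗, uses contraction: d ×2
affine: ✗, uses contraction: d ×2
relevant: ✓, every one of b, d, c appears
unrestricted: ✓, simply typable at Q; W, C, E all held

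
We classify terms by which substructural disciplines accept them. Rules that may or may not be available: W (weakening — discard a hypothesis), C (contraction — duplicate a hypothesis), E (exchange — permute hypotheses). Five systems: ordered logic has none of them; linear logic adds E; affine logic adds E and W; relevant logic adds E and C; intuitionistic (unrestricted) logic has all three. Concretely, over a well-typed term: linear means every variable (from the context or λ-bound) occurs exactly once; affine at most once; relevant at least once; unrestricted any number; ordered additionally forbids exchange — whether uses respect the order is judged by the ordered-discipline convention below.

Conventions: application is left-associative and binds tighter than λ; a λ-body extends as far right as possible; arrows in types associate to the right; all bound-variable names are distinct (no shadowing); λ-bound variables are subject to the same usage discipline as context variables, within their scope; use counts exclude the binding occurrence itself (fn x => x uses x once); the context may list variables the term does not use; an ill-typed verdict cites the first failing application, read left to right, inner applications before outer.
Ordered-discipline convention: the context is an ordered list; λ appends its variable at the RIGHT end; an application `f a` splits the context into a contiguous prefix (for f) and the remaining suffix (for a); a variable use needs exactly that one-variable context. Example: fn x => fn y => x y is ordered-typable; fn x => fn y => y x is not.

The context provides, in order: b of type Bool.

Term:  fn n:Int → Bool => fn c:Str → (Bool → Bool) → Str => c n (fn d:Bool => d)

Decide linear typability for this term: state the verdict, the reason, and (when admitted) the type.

no — not simply typable
counts: b ×0; n (λ-bound) ×1; c (λ-bound) ×1; d (λ-bound) ×1
use order (left to right): c, n, d
typing: ill-typed: a function awaiting Str gets Int → Bool
summary: ordered ✗ · linear ✗ · affine ✗ · relevant ✗ · unrestricted ✗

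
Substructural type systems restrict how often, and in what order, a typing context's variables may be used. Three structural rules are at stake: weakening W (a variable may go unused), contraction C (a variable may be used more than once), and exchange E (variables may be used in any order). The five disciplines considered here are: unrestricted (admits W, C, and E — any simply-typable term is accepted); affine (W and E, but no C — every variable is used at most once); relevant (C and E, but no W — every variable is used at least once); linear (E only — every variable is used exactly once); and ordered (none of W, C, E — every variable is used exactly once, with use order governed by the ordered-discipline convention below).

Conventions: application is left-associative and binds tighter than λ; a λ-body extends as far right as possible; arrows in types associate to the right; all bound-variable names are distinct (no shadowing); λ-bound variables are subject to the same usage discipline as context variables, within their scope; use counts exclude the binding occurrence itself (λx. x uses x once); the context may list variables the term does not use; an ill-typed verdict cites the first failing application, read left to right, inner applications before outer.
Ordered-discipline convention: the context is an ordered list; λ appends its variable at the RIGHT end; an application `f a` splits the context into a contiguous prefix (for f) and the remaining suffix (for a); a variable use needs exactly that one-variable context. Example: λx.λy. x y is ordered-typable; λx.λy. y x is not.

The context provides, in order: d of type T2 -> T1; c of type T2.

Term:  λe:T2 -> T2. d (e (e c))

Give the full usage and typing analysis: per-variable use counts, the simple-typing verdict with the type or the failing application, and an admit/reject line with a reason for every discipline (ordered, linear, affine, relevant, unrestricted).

variable uses: d ×1, c ×1, e (bound) ×2
order of uses: d, e, e, c
typing: well-typed at (T2 -> T2) -> T1
ordered: ✗, e ×2 used more than once (contraction)
linear: ✗, e ×2 used more than once (contraction)
affine: ✗, e ×2 used more than once (contraction)
relevant: ✓, every one of d, c, e appears
unrestricted: ✓, well-typed at (T2 -> T2) -> T1; no restrictions here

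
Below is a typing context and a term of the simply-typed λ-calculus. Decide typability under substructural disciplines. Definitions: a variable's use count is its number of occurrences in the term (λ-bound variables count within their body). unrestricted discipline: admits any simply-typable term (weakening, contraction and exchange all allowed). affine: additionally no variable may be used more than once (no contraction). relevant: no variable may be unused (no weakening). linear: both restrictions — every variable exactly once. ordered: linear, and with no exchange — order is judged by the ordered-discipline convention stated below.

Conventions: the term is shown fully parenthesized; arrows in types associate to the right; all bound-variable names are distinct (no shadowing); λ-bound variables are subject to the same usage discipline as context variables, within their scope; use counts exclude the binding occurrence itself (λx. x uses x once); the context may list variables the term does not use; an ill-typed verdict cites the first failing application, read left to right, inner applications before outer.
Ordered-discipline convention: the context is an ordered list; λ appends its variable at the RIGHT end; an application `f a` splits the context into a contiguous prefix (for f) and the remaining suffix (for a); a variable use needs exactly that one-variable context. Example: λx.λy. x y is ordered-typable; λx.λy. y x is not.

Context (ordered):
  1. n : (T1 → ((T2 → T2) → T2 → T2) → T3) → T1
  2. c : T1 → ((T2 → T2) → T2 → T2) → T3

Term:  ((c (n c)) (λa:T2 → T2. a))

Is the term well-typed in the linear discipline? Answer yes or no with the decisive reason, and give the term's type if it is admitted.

no — needs contraction — c ×2
counts: n ×1; c ×2; a (λ-bound) ×1
use order (left to right): c, n, c, a
typing: ✓ — T3
summary: ordered ✗; linear ✗; affine ✗; relevant ✓; unrestricted ✓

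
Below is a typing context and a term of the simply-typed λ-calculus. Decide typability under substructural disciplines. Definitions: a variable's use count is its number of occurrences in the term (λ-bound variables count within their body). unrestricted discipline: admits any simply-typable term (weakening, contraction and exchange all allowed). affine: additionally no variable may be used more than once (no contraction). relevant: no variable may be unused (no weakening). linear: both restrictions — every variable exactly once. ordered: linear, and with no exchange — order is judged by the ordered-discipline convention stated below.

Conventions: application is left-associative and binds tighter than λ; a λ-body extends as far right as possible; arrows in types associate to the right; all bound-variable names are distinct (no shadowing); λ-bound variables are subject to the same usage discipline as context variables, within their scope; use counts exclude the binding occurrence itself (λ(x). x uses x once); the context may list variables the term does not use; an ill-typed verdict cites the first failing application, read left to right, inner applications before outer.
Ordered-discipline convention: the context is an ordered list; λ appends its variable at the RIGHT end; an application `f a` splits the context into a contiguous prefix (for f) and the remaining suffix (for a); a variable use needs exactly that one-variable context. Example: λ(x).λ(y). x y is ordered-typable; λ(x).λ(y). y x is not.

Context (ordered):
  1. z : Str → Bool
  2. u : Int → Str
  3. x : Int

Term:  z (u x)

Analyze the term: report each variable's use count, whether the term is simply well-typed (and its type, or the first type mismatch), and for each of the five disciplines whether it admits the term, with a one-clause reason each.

use counts: z=1, u=1, x=1
uses in reading order: z, u, x
typing: the term checks, with type Bool
ordered ✓ (one use each (z, u, x); ordered split holds)
linear ✓ (single use per variable (z, u, x))
affine ✓ (none of z, u, x used more than once)
relevant ✓ (every one of z, u, x appears)
unrestricted ✓ (well-typed at Bool; no restrictions here)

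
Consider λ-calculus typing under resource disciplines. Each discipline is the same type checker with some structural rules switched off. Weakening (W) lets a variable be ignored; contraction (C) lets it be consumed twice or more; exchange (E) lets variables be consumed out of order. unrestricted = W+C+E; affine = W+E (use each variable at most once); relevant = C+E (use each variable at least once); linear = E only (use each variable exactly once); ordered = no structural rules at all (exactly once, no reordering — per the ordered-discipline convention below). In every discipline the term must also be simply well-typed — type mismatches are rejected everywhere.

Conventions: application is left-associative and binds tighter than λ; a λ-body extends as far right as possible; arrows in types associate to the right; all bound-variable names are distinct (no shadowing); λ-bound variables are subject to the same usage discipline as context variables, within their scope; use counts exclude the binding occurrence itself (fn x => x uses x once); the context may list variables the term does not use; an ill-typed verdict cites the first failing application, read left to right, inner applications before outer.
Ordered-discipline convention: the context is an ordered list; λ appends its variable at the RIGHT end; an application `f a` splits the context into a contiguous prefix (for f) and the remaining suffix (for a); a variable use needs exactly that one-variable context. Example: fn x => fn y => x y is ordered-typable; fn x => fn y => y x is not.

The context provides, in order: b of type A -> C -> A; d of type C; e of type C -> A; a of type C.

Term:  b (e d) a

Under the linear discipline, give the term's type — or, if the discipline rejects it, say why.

term : A
usage: b: 1; d: 1; e: 1; a: 1
uses in reading order: b, e, d, a
typing: the term checks, with type A
all disciplines: ordered ✗; linear ✓; affine ✓; relevant ✓; unrestricted ✓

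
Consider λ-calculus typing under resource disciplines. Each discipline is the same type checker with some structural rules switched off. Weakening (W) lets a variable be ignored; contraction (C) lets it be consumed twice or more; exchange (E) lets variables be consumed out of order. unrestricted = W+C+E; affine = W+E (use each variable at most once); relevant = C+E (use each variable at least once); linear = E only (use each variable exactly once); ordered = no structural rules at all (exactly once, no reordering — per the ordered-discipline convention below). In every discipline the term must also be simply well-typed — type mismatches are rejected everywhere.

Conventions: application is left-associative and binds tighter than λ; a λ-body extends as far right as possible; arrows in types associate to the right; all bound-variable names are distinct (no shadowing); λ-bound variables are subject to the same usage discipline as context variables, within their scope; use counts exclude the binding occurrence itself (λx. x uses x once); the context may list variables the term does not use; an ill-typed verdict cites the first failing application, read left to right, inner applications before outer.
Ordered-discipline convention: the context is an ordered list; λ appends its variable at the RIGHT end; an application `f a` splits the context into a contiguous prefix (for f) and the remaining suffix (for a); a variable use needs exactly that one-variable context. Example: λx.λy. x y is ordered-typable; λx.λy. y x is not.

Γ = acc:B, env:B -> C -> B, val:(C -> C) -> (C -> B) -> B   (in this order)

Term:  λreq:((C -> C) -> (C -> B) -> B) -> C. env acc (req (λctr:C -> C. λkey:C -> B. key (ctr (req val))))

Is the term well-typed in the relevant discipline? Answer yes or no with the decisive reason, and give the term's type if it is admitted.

yes — none of acc, env, val, req, ctr, key goes unused; term : (((C -> C) -> (C -> B) -> B) -> C) -> B
variable uses: acc: 1×; env: 1×; val: 1×; req [bound]: 2×; ctr [bound]: 1×; key [bound]: 1×
left-to-right use order: env, acc, req, key, ctr, req, val
typing: well-typed at (((C -> C) -> (C -> B) -> B) -> C) -> B
summary: ordered ✗, linear ✗, affine ✗, relevant ✓, unrestricted ✓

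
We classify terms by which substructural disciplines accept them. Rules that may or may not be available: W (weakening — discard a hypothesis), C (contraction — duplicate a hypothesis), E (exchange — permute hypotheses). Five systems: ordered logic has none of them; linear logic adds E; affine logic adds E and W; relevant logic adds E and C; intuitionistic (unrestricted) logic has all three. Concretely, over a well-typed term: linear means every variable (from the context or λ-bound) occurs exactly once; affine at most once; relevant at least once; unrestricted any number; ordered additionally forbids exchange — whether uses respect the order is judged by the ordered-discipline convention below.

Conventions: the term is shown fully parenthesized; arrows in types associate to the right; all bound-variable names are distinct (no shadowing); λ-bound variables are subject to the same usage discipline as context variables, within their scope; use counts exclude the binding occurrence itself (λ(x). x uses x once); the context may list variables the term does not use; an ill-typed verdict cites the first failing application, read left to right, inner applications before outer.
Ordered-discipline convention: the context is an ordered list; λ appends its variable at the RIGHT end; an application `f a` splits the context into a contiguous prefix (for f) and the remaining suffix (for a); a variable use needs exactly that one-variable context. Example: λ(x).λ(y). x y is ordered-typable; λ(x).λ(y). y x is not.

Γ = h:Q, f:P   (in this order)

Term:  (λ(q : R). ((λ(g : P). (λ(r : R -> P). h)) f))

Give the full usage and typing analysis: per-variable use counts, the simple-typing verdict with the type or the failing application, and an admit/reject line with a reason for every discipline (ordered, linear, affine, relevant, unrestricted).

variable uses: h ×1; f ×1; q [bound] ×0; g [bound] ×0; r [bound] ×0
uses in reading order: h, f
typing: ✓ — R -> (R -> P) -> Q
ordered ✗ (q, g, r left unused)
linear ✗ (q, g, r left unused)
affine ✓ (no duplicate uses among h, f, q, g, r)
relevant ✗ (q, g, r left unused)
unrestricted ✓ (type-checks (R -> (R -> P) -> Q) and nothing is barred)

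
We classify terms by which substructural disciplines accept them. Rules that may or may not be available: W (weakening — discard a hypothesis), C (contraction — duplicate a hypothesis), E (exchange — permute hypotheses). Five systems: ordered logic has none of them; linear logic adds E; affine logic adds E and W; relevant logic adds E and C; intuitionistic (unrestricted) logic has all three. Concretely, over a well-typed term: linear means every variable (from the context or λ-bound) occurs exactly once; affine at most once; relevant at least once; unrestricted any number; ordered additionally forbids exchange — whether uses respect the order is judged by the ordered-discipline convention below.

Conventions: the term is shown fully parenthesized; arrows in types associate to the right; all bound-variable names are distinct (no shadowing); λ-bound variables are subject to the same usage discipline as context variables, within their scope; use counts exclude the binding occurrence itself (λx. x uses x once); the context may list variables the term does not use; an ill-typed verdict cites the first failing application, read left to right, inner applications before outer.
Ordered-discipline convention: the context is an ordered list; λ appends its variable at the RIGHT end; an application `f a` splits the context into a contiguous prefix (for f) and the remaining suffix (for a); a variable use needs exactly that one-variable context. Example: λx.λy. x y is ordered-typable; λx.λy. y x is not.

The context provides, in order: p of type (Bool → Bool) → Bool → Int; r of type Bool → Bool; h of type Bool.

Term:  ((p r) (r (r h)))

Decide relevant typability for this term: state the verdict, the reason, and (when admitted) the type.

yes — none of p, r, h goes unused; term : Int
counts: p: 1×; r: 3×; h: 1×
order of uses: p, r, r, r, h
typing: ✓ — Int
across the five disciplines: ordered ✗ | linear ✗ | affine ✗ | relevant ✓ | unrestricted ✓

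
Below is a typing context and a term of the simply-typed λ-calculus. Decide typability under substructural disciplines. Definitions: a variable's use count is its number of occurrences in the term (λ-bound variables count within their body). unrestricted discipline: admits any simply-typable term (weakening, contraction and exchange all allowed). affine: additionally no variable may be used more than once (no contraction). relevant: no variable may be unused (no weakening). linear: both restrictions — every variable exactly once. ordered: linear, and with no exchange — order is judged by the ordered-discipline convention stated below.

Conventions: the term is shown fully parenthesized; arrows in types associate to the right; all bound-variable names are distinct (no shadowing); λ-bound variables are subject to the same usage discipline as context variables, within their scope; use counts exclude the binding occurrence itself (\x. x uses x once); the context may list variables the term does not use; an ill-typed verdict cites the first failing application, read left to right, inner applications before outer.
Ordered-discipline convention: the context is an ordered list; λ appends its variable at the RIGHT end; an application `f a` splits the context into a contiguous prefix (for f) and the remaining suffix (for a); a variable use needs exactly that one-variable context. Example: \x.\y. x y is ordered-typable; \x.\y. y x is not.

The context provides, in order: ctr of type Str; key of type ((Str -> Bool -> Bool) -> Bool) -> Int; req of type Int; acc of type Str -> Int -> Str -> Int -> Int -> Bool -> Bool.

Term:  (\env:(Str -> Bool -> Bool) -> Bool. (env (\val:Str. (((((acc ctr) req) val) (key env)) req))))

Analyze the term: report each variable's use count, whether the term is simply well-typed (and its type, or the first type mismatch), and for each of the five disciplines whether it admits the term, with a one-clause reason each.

variable uses: ctr ×1, key ×1, req ×2, acc ×1, env (bound) ×2, val (bound) ×1
use order (left to right): env, acc, ctr, req, val, key, env, req
typing: the term checks, with type ((Str -> Bool -> Bool) -> Bool) -> Bool
ordered: ✗ — req ×2, env ×2 used more than once (contraction)
linear: ✗ — req ×2, env ×2 used more than once (contraction)
affine: ✗ — req ×2, env ×2 used more than once (contraction)
relevant: ✓ — none of ctr, key, req, acc, env, val goes unused
unrestricted: ✓ — typability at ((Str -> Bool -> Bool) -> Bool) -> Bool is all that's needed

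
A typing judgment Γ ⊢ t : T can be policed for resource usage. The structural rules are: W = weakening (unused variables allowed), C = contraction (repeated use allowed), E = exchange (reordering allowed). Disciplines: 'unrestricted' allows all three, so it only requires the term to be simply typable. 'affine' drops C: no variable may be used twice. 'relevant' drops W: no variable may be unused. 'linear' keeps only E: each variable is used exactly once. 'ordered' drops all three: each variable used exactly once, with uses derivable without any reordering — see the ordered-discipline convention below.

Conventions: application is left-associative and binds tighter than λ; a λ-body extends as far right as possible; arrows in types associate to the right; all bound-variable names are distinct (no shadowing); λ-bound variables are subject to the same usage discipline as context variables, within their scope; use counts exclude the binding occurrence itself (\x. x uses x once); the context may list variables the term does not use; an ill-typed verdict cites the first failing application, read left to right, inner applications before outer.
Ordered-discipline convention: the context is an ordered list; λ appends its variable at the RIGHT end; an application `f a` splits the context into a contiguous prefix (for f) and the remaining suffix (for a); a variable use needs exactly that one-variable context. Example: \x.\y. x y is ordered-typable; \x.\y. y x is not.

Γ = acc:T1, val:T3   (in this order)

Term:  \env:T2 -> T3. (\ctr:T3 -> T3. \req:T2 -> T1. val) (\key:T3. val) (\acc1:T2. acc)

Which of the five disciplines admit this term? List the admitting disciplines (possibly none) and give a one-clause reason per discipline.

accepted by: unrestricted
variable uses: acc ×1, val ×2, env (bound) ×0, ctr (bound) ×0, req (bound) ×0, key (bound) ×0, acc1 (bound) ×0
left-to-right use order: val, val, acc
typing: well-typed at (T2 -> T3) -> T3
ordered ✗ (repeated use of val ×2; env, ctr, req, key, acc1 left unused)
linear ✗ (repeated use of val ×2; env, ctr, req, key, acc1 left unused)
affine ✗ (repeated use of val ×2)
relevant ✗ (env, ctr, req, key, acc1 left unused)
unrestricted ✓ (typability at (T2 -> T3) -> T3 is all that's needed)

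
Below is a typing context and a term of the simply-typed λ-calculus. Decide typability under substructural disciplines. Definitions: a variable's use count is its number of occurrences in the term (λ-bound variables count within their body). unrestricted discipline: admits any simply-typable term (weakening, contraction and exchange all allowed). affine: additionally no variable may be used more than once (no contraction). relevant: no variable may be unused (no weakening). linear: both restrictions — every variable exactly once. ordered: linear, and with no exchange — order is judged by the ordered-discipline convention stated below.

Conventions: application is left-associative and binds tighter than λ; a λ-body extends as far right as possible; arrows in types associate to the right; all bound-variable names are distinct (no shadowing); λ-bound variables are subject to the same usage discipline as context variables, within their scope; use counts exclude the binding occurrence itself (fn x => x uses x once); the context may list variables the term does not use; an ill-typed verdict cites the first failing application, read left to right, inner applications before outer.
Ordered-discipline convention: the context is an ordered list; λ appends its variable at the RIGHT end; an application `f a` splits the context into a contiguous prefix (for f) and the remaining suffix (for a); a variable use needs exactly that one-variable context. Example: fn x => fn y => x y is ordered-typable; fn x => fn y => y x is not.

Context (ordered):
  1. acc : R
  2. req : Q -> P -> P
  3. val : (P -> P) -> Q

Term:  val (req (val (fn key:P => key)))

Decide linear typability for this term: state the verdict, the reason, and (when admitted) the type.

no — val ×2 used more than once (contraction); acc left unused
counts: acc ×0, req ×1, val ×2, key (bound) ×1
left-to-right use order: val, req, val, key
typing: well-typed at Q
summary: ordered ✗ | linear ✗ | affine ✗ | relevant ✗ | unrestricted ✓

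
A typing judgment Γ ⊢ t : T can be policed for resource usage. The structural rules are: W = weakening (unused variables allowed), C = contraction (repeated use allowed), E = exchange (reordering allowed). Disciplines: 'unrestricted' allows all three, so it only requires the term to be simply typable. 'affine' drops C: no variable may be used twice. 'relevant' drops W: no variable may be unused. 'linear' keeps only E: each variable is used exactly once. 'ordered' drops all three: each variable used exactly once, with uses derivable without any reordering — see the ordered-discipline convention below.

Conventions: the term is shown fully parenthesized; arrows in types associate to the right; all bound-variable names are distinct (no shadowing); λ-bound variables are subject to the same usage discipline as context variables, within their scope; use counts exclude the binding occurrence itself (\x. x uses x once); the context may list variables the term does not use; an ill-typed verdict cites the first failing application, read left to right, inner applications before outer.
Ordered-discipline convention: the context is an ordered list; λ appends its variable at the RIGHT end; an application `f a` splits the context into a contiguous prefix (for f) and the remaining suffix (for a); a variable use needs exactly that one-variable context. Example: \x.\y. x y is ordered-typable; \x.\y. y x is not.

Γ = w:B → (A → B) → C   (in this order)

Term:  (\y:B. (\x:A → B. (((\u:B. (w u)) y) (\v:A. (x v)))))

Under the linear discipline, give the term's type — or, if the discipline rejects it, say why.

term : B → (A → B) → C
counts: w: 1, y (λ-bound): 1, x (λ-bound): 1, u (λ-bound): 1, v (λ-bound): 1
use order (left to right): w, u, y, x, v
typing: ✓ — B → (A → B) → C
all disciplines: ordered ✓ | linear ✓ | affine ✓ | relevant ✓ | unrestricted ✓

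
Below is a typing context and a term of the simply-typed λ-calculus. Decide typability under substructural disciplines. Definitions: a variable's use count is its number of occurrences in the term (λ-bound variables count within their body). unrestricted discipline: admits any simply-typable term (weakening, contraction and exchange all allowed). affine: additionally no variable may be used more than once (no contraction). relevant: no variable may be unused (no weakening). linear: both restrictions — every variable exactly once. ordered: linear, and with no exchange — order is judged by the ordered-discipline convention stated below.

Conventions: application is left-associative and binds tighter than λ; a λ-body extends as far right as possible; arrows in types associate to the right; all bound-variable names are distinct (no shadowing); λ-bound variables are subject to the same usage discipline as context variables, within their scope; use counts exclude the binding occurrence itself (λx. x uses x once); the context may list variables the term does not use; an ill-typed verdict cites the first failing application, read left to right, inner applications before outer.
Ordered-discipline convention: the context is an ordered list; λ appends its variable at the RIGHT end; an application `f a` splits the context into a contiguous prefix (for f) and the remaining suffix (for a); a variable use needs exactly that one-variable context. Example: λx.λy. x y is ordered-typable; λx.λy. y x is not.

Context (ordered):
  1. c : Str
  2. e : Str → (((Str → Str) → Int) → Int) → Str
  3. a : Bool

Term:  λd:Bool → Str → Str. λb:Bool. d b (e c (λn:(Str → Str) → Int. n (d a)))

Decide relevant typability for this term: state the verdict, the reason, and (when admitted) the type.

yes — c, e, a, d, b, n: all used, weakening unneeded; term : (Bool → Str → Str) → Bool → Str
use counts: c ×1; e ×1; a ×1; d [bound] ×2; b [bound] ×1; n [bound] ×1
order of uses: d, b, e, c, n, d, a
typing: well-typed — term : (Bool → Str → Str) → Bool → Str
across the five disciplines: ordered ✗ | linear ✗ | affine ✗ | relevant ✓ | unrestricted ✓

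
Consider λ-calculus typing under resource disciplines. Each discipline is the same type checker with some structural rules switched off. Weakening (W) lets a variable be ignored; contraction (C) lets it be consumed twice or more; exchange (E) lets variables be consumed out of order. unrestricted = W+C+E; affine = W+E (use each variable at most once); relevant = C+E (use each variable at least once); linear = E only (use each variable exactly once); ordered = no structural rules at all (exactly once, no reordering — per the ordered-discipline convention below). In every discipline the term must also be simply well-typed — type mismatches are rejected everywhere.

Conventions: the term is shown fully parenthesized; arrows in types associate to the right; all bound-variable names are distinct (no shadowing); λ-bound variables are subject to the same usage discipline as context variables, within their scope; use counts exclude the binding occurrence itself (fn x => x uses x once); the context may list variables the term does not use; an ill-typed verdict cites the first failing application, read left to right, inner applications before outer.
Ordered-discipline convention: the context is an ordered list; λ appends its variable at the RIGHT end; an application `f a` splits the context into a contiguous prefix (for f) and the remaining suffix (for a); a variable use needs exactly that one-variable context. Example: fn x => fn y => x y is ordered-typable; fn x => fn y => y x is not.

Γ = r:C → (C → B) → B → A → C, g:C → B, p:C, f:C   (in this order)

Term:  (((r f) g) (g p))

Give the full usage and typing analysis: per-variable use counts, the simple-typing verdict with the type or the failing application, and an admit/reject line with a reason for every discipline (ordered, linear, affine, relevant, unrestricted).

variable uses: r: 1; g: 2; p: 1; f: 1
left-to-right use order: r, f, g, g, p
typing: the term checks, with type A → C
ordered: ✗, g ×2 used more than once (contraction)
linear: ✗, g ×2 used more than once (contraction)
affine: ✗, g ×2 used more than once (contraction)
relevant: ✓, at least one use each (r, g, p, f)
unrestricted: ✓, type-checks (A → C) and nothing is barred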